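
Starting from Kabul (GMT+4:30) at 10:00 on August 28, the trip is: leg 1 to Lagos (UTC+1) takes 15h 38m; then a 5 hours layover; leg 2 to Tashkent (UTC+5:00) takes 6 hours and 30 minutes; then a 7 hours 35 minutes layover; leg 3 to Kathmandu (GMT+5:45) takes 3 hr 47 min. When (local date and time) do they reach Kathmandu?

01:45 on Aug 30

Convert departure to UTC: 10:00 − 4:30 = 05:30 UTC on Aug 28.
Add 15 hours and 38 minutes leg 1 → 21:08 UTC.
Add 5 hours layover in Lagos → 02:08 UTC (Aug 29).
Add 6 hours and 30 minutes leg 2 → 08:38 UTC.
Add 7 hours 35 minutes layover in Tashkent → 16:13 UTC.
Add 3 hours and 47 minutes leg 3 → 20:00 UTC.
Kathmandu is UTC+5:45, so local arrival = 20:00 + 5:45 = 01:45 on Aug 30.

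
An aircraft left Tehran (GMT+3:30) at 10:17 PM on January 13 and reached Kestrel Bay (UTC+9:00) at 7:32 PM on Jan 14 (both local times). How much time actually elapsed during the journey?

15 hours 45 minutes

Departure in UTC: 10:17 PM − 3:30 = 6:47 PM on Jan 13.
Arrival in UTC: 7:32 PM − 9:00 = 10:32 AM on Jan 14.
Elapsed = 10:32 AM − 6:47 PM (+1 day) = 15 hours 45 minutes.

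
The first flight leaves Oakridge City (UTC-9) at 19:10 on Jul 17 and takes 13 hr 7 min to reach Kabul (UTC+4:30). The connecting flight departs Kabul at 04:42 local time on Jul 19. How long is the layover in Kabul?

Convert departure to UTC: 19:10 + 9:00 = 04:10 UTC on Jul 18.
Add 13 hours and 7 minutes flight time → 17:17 UTC.
Kabul is UTC+4:30, so local arrival = 17:17 + 4:30 = 21:47 on Jul 18.
Layover = 04:42 − 21:47 (+1 day) = 6 hours 55 minutes.

6 hours 55 minutes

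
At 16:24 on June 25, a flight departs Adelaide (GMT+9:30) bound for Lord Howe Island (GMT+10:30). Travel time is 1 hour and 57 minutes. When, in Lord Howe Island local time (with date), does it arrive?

19:21 on June 25

Convert departure to UTC: 16:24 − 9:30 = 06:54 UTC on Jun 25.
Add 1 hour and 57 minutes travel time → 08:51 UTC.
Lord Howe Island is UTC+10:30, so local arrival = 08:51 + 10:30 = 19:21 on Jun 25.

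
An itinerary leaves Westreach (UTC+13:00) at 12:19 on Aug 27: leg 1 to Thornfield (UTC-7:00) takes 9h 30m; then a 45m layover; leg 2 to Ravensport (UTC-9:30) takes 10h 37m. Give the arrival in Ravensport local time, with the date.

Convert departure to UTC: 12:19 − 13:00 = 23:19 UTC on Aug 26.
Add 9 hours and 30 minutes leg 1 → 08:49 UTC (Aug 27).
Add 45 minutes layover in Thornfield → 09:34 UTC.
Add 10 hours 37 minutes leg 2 → 20:11 UTC.
Ravensport is UTC−9:30, so local arrival = 20:11 − 9:30 = 10:41 on Aug 27.

10:41 on August 27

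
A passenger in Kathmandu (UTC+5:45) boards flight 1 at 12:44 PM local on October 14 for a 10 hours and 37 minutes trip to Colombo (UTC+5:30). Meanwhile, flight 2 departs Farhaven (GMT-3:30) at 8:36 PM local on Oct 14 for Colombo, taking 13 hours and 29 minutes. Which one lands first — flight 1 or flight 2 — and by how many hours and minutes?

the first, by 19 hours 59 minutes

Flight 1 in UTC: 12:44 PM − 5:45 = 6:59 AM on Oct 14.
+10 hours and 37 minutes → arrive 5:36 PM UTC on Oct 14.
Flight 2 in UTC: 8:36 PM + 3:30 = 12:06 AM on Oct 15.
+13 hours 29 minutes → arrive 1:35 PM UTC on Oct 15.
Flight 1 lands earlier by 19 hours 59 minutes.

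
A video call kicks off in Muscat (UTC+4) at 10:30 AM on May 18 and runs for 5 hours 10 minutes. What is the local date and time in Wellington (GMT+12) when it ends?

Convert start to UTC: 10:30 AM − 4:00 = 6:30 AM UTC on May 18.
Add 5 hours and 10 minutes duration → 11:40 AM UTC.
Wellington is UTC+12:00, so local end time = 11:40 AM + 12:00 = 11:40 PM on May 18.

11:40 PM on May 18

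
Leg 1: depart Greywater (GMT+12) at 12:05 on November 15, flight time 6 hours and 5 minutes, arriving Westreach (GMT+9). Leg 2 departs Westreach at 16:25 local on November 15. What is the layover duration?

1 hour 15 minutes

Convert departure to UTC: 12:05 − 12:00 = 00:05 UTC on Nov 15.
Add 6 hours 5 minutes flight time → 06:10 UTC.
Westreach is UTC+9:00, so local arrival = 06:10 + 9:00 = 15:10 on Nov 15.
Layover = 16:25 − 15:10 = 1 hour 15 minutes.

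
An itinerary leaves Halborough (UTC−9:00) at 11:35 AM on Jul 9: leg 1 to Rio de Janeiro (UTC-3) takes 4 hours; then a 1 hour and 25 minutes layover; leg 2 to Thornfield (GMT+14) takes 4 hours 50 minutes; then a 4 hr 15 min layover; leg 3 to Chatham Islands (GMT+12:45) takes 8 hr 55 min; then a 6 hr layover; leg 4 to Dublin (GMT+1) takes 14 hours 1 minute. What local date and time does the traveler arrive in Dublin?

5:01 PM on July 11

Convert departure to UTC: 11:35 AM + 9:00 = 8:35 PM UTC on Jul 9.
Add 4 hours leg 1 → 12:35 AM UTC (Jul 10).
Add 1 hour 25 minutes layover in Rio de Janeiro → 2:00 AM UTC.
Add 4 hours 50 minutes leg 2 → 6:50 AM UTC.
Add 4 hours 15 minutes layover in Thornfield → 11:05 AM UTC.
Add 8 hours 55 minutes leg 3 → 8:00 PM UTC.
Add 6 hours layover in Chatham Islands → 2:00 AM UTC (Jul 11).
Add 14 hours and 1 minute leg 4 → 4:01 PM UTC.
Dublin is UTC+1:00, so local arrival = 4:01 PM + 1:00 = 5:01 PM on Jul 11.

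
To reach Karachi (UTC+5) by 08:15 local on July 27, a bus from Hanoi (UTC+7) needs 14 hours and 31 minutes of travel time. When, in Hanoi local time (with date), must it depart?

Target arrival in UTC: 08:15 − 5:00 = 03:15 on Jul 27.
Subtract 14 hours 31 minutes → departure 12:44 UTC on Jul 26.
Hanoi is UTC+7:00: 12:44 + 7:00 = 19:44 on Jul 26.

19:44 on July 26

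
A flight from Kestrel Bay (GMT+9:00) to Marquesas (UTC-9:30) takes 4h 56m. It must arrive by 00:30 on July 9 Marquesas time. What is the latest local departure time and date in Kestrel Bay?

14:04 on Jul 9

Target arrival in UTC: 00:30 + 9:30 = 10:00 on Jul 9.
Subtract 4 hours and 56 minutes → departure 05:04 UTC on Jul 9.
Kestrel Bay is UTC+9:00: 05:04 + 9:00 = 14:04 on Jul 9.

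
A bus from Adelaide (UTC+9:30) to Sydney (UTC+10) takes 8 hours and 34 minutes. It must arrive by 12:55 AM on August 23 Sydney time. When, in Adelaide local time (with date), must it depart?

3:51 PM on Aug 22

Target arrival in UTC: 12:55 AM − 10:00 = 2:55 PM on Aug 22.
Subtract 8 hours and 34 minutes → departure 6:21 AM UTC on Aug 22.
Adelaide is UTC+9:30: 6:21 AM + 9:30 = 3:51 PM on Aug 22.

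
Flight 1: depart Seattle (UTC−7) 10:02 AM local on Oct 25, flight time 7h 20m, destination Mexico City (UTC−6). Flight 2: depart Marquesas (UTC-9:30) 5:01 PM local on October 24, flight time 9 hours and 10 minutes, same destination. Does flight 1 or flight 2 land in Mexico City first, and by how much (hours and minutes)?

Flight 1 in UTC: 10:02 AM + 7:00 = 5:02 PM on Oct 25.
+7 hours 20 minutes → arrive 12:22 AM UTC on Oct 26.
Flight 2 in UTC: 5:01 PM + 9:30 = 2:31 AM on Oct 25.
+9 hours and 10 minutes → arrive 11:41 AM UTC on Oct 25.
Flight 2 lands earlier by 12 hours 41 minutes.

the second, by 12 hours 41 minutes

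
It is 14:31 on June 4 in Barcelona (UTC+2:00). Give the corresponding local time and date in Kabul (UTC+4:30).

In UTC: 14:31 − 2:00 = 12:31 on Jun 4.
Kabul is UTC+4:30: 12:31 + 4:30 = 17:01 on Jun 4.

17:01 on June 4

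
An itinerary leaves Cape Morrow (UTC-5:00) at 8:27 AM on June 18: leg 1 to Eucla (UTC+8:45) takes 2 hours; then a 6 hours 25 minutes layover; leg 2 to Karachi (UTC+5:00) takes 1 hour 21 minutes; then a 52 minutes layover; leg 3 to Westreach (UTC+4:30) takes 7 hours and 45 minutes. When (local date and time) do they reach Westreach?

12:20 PM on June 19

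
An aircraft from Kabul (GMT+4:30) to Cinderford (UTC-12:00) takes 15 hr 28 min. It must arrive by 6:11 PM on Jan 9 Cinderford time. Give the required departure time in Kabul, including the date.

7:13 PM on January 9

Target arrival in UTC: 6:11 PM + 12:00 = 6:11 AM on Jan 10.
Subtract 15 hours 28 minutes → departure 2:43 PM UTC on Jan 9.
Kabul is UTC+4:30: 2:43 PM + 4:30 = 7:13 PM on Jan 9.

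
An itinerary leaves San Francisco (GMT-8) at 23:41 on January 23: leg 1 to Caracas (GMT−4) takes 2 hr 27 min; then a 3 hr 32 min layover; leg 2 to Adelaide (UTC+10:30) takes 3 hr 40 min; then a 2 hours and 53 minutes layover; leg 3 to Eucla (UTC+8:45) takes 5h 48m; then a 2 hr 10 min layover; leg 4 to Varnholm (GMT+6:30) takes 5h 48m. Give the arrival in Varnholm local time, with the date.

16:29 on Jan 25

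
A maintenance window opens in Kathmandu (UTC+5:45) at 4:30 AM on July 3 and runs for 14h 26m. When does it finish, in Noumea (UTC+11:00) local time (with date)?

12:11 AM on July 4

Convert start to UTC: 4:30 AM − 5:45 = 10:45 PM UTC on Jul 2.
Add 14 hours and 26 minutes duration → 1:11 PM UTC (Jul 3).
Noumea is UTC+11:00, so local end time = 1:11 PM + 11:00 = 12:11 AM on Jul 4.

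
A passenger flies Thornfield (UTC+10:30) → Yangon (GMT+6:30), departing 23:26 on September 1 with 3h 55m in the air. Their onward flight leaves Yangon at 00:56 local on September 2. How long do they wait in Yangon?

Convert departure to UTC: 23:26 − 10:30 = 12:56 UTC on Sep 1.
Add 3 hours 55 minutes flight time → 16:51 UTC.
Yangon is UTC+6:30, so local arrival = 16:51 + 6:30 = 23:21 on Sep 1.
Layover = 00:56 − 23:21 (+1 day) = 1 hour 35 minutes.

1 hour 35 minutes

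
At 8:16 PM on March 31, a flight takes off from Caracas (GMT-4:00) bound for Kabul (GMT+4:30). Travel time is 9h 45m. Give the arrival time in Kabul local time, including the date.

2:31 PM on April 1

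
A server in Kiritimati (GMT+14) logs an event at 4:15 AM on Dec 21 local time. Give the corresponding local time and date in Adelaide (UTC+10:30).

Adelaide is 3:30 behind Kiritimati.
Shift by the zone difference: 4:15 AM − 3:30 = 12:45 AM on Dec 21 in Adelaide.

12:45 AM on Dec 21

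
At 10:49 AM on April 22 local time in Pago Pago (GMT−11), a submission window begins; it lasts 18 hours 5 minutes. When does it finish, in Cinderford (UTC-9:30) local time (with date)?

6:24 AM on April 23

Cinderford is 1:30 ahead of Pago Pago.
After 18 hours 5 minutes it is 4:54 AM (Apr 23) in Pago Pago.
Shift by the zone difference: 4:54 AM + 1:30 = 6:24 AM on Apr 23 in Cinderford.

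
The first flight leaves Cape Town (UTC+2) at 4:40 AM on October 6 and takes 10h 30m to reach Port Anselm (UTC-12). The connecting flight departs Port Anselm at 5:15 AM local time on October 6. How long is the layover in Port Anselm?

Convert departure to UTC: 4:40 AM − 2:00 = 2:40 AM UTC on Oct 6.
Add 10 hours and 30 minutes flight time → 1:10 PM UTC.
Port Anselm is UTC−12:00, so local arrival = 1:10 PM − 12:00 = 1:10 AM on Oct 6.
Layover = 5:15 AM − 1:10 AM = 4 hours 5 minutes.

4 hours 5 minutes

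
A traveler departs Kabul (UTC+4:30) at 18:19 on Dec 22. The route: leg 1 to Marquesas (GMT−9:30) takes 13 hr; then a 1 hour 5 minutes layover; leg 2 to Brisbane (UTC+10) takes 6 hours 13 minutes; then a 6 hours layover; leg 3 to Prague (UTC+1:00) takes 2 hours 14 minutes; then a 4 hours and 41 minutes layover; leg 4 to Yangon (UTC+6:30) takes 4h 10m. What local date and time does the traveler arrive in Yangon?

Convert departure to UTC: 18:19 − 4:30 = 13:49 UTC on Dec 22.
Add 13 hours leg 1 → 02:49 UTC (Dec 23).
Add 1 hour 5 minutes layover in Marquesas → 03:54 UTC.
Add 6 hours 13 minutes leg 2 → 10:07 UTC.
Add 6 hours layover in Brisbane → 16:07 UTC.
Add 2 hours 14 minutes leg 3 → 18:21 UTC.
Add 4 hours 41 minutes layover in Prague → 23:02 UTC.
Add 4 hours and 10 minutes leg 4 → 03:12 UTC (Dec 24).
Yangon is UTC+6:30, so local arrival = 03:12 + 6:30 = 09:42 on Dec 24.

09:42 on Dec 24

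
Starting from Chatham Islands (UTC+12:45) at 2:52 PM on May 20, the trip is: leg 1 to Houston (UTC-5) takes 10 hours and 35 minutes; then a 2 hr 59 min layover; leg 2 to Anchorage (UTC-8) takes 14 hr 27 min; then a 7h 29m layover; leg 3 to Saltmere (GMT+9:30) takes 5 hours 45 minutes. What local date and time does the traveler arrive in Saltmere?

Convert departure to UTC: 2:52 PM − 12:45 = 2:07 AM UTC on May 20.
Add 10 hours and 35 minutes leg 1 → 12:42 PM UTC.
Add 2 hours and 59 minutes layover in Houston → 3:41 PM UTC.
Add 14 hours 27 minutes leg 2 → 6:08 AM UTC (May 21).
Add 7 hours and 29 minutes layover in Anchorage → 1:37 PM UTC.
Add 5 hours and 45 minutes leg 3 → 7:22 PM UTC.
Saltmere is UTC+9:30, so local arrival = 7:22 PM + 9:30 = 4:52 AM on May 22.

4:52 AM on May 22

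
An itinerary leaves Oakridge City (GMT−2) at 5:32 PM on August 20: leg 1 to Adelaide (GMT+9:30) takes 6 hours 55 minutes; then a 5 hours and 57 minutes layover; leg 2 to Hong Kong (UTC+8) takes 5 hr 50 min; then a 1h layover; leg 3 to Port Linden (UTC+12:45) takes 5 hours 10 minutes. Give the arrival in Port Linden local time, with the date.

Convert departure to UTC: 5:32 PM + 2:00 = 7:32 PM UTC on Aug 20.
Add 6 hours and 55 minutes leg 1 → 2:27 AM UTC (Aug 21).
Add 5 hours and 57 minutes layover in Adelaide → 8:24 AM UTC.
Add 5 hours and 50 minutes leg 2 → 2:14 PM UTC.
Add 1 hour layover in Hong Kong → 3:14 PM UTC.
Add 5 hours and 10 minutes leg 3 → 8:24 PM UTC.
Port Linden is UTC+12:45, so local arrival = 8:24 PM + 12:45 = 9:09 AM on Aug 22.

9:09 AM on August 22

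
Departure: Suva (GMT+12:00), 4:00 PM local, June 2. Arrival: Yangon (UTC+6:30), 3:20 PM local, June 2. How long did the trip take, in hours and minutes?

Yangon is 5:30 behind Suva.
Clock-face elapsed time (ignoring zones) is −40 minutes.
Actual elapsed = −40 minutes + 5:30 = 4 hours 50 minutes.

4 hours 50 minutes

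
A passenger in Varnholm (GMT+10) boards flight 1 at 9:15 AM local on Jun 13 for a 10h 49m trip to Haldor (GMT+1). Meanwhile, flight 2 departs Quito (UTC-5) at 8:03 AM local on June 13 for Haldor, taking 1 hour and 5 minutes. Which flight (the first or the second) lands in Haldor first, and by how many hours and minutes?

Flight 1 in UTC: 9:15 AM − 10:00 = 11:15 PM on Jun 12.
+10 hours and 49 minutes → arrive 10:04 AM UTC on Jun 13.
Flight 2 in UTC: 8:03 AM + 5:00 = 1:03 PM on Jun 13.
+1 hour 5 minutes → arrive 2:08 PM UTC on Jun 13.
Flight 1 lands earlier by 4 hours 4 minutes.

the first, by 4 hours 4 minutes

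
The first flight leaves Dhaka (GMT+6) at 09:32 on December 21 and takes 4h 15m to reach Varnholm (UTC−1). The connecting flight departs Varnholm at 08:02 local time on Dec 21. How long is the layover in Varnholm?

Convert departure to UTC: 09:32 − 6:00 = 03:32 UTC on Dec 21.
Add 4 hours 15 minutes flight time → 07:47 UTC.
Varnholm is UTC−1:00, so local arrival = 07:47 − 1:00 = 06:47 on Dec 21.
Layover = 08:02 − 06:47 = 1 hour 15 minutes.

1 hour 15 minutes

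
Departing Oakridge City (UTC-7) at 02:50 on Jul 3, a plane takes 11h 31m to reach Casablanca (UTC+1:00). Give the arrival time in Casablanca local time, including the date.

22:21 on Jul 3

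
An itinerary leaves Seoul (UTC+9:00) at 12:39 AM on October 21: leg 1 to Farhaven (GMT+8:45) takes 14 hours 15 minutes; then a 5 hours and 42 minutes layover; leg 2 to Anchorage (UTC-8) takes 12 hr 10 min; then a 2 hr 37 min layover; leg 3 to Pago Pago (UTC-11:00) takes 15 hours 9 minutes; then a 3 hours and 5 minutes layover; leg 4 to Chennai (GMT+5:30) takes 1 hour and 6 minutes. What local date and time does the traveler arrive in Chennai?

Convert departure to UTC: 12:39 AM − 9:00 = 3:39 PM UTC on Oct 20.
Add 14 hours 15 minutes leg 1 → 5:54 AM UTC (Oct 21).
Add 5 hours and 42 minutes layover in Farhaven → 11:36 AM UTC.
Add 12 hours and 10 minutes leg 2 → 11:46 PM UTC.
Add 2 hours and 37 minutes layover in Anchorage → 2:23 AM UTC (Oct 22).
Add 15 hours and 9 minutes leg 3 → 5:32 PM UTC.
Add 3 hours 5 minutes layover in Pago Pago → 8:37 PM UTC.
Add 1 hour 6 minutes leg 4 → 9:43 PM UTC.
Chennai is UTC+5:30, so local arrival = 9:43 PM + 5:30 = 3:13 AM on Oct 23.

3:13 AM on Oct 23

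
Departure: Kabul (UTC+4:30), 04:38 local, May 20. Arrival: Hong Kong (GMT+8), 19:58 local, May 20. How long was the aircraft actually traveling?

11 hours 50 minutes

Departure in UTC: 04:38 − 4:30 = 00:08 on May 20.
Arrival in UTC: 19:58 − 8:00 = 11:58 on May 20.
Elapsed = 11:58 − 00:08 = 11 hours 50 minutes.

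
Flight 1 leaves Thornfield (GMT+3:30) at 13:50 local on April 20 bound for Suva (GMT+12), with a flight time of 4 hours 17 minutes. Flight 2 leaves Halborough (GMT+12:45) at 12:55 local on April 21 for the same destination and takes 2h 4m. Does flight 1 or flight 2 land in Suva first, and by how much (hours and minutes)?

the first, by 11 hours 37 minutes

Flight 1 in UTC: 13:50 − 3:30 = 10:20 on Apr 20.
+4 hours and 17 minutes → arrive 14:37 UTC on Apr 20.
Flight 2 in UTC: 12:55 − 12:45 = 00:10 on Apr 21.
+2 hours and 4 minutes → arrive 02:14 UTC on Apr 21.
Flight 1 lands earlier by 11 hours 37 minutes.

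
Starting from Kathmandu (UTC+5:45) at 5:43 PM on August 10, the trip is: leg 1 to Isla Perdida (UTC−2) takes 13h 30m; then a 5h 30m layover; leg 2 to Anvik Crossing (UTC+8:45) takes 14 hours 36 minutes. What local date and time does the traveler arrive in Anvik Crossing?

6:19 AM on August 12

Convert departure to UTC: 5:43 PM − 5:45 = 11:58 AM UTC on Aug 10.
Add 13 hours 30 minutes leg 1 → 1:28 AM UTC (Aug 11).
Add 5 hours and 30 minutes layover in Isla Perdida → 6:58 AM UTC.
Add 14 hours and 36 minutes leg 2 → 9:34 PM UTC.
Anvik Crossing is UTC+8:45, so local arrival = 9:34 PM + 8:45 = 6:19 AM on Aug 12.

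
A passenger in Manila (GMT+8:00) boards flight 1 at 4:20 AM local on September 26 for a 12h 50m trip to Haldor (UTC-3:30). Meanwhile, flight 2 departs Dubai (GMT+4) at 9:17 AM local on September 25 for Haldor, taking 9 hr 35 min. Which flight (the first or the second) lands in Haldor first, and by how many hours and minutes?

the second, by 18 hours 18 minutes

Flight 1 in UTC: 4:20 AM − 8:00 = 8:20 PM on Sep 25.
+12 hours and 50 minutes → arrive 9:10 AM UTC on Sep 26.
Flight 2 in UTC: 9:17 AM − 4:00 = 5:17 AM on Sep 25.
+9 hours and 35 minutes → arrive 2:52 PM UTC on Sep 25.
Flight 2 lands earlier by 18 hours 18 minutes.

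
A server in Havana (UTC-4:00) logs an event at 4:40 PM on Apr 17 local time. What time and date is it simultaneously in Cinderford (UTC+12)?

8:40 AM on Apr 18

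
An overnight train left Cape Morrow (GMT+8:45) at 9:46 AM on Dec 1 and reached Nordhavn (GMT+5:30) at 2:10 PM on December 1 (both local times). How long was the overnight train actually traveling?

Nordhavn is 3:15 behind Cape Morrow.
Clock-face elapsed time (ignoring zones) is 4 hours 24 minutes.
Actual elapsed = 4 hours 24 minutes + 3:15 = 7 hours 39 minutes.

7 hours 39 minutes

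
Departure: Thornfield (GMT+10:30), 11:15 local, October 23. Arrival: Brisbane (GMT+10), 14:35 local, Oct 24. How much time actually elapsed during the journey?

Departure in UTC: 11:15 − 10:30 = 00:45 on Oct 23.
Arrival in UTC: 14:35 − 10:00 = 04:35 on Oct 24.
Elapsed = 04:35 − 00:45 (+1 day) = 27 hours 50 minutes.

27 hours 50 minutes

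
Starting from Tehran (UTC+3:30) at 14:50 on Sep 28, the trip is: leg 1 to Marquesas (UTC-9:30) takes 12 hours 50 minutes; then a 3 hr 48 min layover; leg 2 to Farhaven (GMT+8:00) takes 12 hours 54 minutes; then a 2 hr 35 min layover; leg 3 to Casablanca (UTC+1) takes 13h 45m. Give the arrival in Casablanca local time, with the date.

10:12 on September 30

Convert departure to UTC: 14:50 − 3:30 = 11:20 UTC on Sep 28.
Add 12 hours and 50 minutes leg 1 → 00:10 UTC (Sep 29).
Add 3 hours and 48 minutes layover in Marquesas → 03:58 UTC.
Add 12 hours 54 minutes leg 2 → 16:52 UTC.
Add 2 hours and 35 minutes layover in Farhaven → 19:27 UTC.
Add 13 hours and 45 minutes leg 3 → 09:12 UTC (Sep 30).
Casablanca is UTC+1:00, so local arrival = 09:12 + 1:00 = 10:12 on Sep 30.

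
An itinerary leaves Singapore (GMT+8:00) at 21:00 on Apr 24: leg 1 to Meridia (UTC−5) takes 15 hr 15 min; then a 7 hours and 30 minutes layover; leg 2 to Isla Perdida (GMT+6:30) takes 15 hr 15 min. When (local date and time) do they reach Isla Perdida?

Convert departure to UTC: 21:00 − 8:00 = 13:00 UTC on Apr 24.
Add 15 hours and 15 minutes leg 1 → 04:15 UTC (Apr 25).
Add 7 hours and 30 minutes layover in Meridia → 11:45 UTC.
Add 15 hours 15 minutes leg 2 → 03:00 UTC (Apr 26).
Isla Perdida is UTC+6:30, so local arrival = 03:00 + 6:30 = 09:30 on Apr 26.

09:30 on April 26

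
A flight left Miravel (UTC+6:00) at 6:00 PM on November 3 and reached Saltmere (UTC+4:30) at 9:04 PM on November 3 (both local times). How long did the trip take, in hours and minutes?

4 hours 34 minutes

Departure in UTC: 6:00 PM − 6:00 = 12:00 PM on Nov 3.
Arrival in UTC: 9:04 PM − 4:30 = 4:34 PM on Nov 3.
Elapsed = 4:34 PM − 12:00 PM = 4 hours 34 minutes.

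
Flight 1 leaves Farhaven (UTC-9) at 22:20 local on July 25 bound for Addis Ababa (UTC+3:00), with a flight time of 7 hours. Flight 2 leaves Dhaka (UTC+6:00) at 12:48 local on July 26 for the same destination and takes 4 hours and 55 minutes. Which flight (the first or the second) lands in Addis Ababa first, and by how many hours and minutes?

Flight 1 in UTC: 22:20 + 9:00 = 07:20 on Jul 26.
+7 hours → arrive 14:20 UTC on Jul 26.
Flight 2 in UTC: 12:48 − 6:00 = 06:48 on Jul 26.
+4 hours and 55 minutes → arrive 11:43 UTC on Jul 26.
Flight 2 lands earlier by 2 hours 37 minutes.

the second, by 2 hours 37 minutes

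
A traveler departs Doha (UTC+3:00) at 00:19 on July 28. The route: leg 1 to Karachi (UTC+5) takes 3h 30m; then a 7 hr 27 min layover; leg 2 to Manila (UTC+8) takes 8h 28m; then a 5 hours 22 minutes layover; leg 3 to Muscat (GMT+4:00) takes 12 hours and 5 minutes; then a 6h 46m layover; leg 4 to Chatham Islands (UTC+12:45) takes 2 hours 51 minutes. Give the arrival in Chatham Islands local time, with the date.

Convert departure to UTC: 00:19 − 3:00 = 21:19 UTC on Jul 27.
Add 3 hours and 30 minutes leg 1 → 00:49 UTC (Jul 28).
Add 7 hours 27 minutes layover in Karachi → 08:16 UTC.
Add 8 hours and 28 minutes leg 2 → 16:44 UTC.
Add 5 hours and 22 minutes layover in Manila → 22:06 UTC.
Add 12 hours and 5 minutes leg 3 → 10:11 UTC (Jul 29).
Add 6 hours and 46 minutes layover in Muscat → 16:57 UTC.
Add 2 hours 51 minutes leg 4 → 19:48 UTC.
Chatham Islands is UTC+12:45, so local arrival = 19:48 + 12:45 = 08:33 on Jul 30.

08:33 on July 30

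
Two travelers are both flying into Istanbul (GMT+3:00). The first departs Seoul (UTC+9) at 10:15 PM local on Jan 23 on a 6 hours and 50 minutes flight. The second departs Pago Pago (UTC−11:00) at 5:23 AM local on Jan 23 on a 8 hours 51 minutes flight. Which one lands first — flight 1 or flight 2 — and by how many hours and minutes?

the first, by 5 hours 9 minutes

Flight 1 in UTC: 10:15 PM − 9:00 = 1:15 PM on Jan 23.
+6 hours 50 minutes → arrive 8:05 PM UTC on Jan 23.
Flight 2 in UTC: 5:23 AM + 11:00 = 4:23 PM on Jan 23.
+8 hours and 51 minutes → arrive 1:14 AM UTC on Jan 24.
Flight 1 lands earlier by 5 hours 9 minutes.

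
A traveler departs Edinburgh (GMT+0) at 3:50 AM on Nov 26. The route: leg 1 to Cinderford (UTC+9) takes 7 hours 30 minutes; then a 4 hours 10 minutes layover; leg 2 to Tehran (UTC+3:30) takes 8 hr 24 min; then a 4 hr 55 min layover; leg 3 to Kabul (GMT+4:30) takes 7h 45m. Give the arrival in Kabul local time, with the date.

Edinburgh is at UTC+0, so departure is already 3:50 AM UTC on Nov 26.
Add 7 hours and 30 minutes leg 1 → 11:20 AM UTC.
Add 4 hours and 10 minutes layover in Cinderford → 3:30 PM UTC.
Add 8 hours 24 minutes leg 2 → 11:54 PM UTC.
Add 4 hours 55 minutes layover in Tehran → 4:49 AM UTC (Nov 27).
Add 7 hours 45 minutes leg 3 → 12:34 PM UTC.
Kabul is UTC+4:30, so local arrival = 12:34 PM + 4:30 = 5:04 PM on Nov 27.

5:04 PM on November 27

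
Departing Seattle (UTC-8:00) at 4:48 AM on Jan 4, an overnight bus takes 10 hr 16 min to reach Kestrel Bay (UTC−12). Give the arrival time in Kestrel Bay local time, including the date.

Convert departure to UTC: 4:48 AM + 8:00 = 12:48 PM UTC on Jan 4.
Add 10 hours and 16 minutes travel time → 11:04 PM UTC.
Kestrel Bay is UTC−12:00, so local arrival = 11:04 PM − 12:00 = 11:04 AM on Jan 4.

11:04 AM on Jan 4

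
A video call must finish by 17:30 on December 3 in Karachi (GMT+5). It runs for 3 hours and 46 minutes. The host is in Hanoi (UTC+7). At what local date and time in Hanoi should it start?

15:44 on Dec 3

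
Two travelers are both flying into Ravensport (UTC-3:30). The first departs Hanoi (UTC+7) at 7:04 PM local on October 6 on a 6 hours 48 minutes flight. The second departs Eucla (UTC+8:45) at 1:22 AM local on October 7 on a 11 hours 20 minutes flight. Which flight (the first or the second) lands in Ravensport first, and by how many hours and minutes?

Flight 1 in UTC: 7:04 PM − 7:00 = 12:04 PM on Oct 6.
+6 hours 48 minutes → arrive 6:52 PM UTC on Oct 6.
Flight 2 in UTC: 1:22 AM − 8:45 = 4:37 PM on Oct 6.
+11 hours and 20 minutes → arrive 3:57 AM UTC on Oct 7.
Flight 1 lands earlier by 9 hours 5 minutes.

the first, by 9 hours 5 minutes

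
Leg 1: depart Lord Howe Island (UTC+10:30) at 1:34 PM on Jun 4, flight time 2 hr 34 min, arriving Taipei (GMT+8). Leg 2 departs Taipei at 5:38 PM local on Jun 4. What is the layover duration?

4 hours

Convert departure to UTC: 1:34 PM − 10:30 = 3:04 AM UTC on Jun 4.
Add 2 hours 34 minutes flight time → 5:38 AM UTC.
Taipei is UTC+8:00, so local arrival = 5:38 AM + 8:00 = 1:38 PM on Jun 4.
Layover = 5:38 PM − 1:38 PM = 4 hours.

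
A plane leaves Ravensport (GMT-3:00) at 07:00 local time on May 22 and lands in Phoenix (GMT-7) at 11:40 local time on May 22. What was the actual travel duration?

8 hours 40 minutes

Departure in UTC: 07:00 + 3:00 = 10:00 on May 22.
Arrival in UTC: 11:40 + 7:00 = 18:40 on May 22.
Elapsed = 18:40 − 10:00 = 8 hours 40 minutes.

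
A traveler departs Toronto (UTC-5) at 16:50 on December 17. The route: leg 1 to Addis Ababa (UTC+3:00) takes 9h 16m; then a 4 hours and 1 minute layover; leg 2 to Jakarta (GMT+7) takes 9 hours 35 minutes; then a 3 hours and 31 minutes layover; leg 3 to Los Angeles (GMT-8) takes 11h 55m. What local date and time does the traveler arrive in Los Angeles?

04:08 on December 19

Convert departure to UTC: 16:50 + 5:00 = 21:50 UTC on Dec 17.
Add 9 hours and 16 minutes leg 1 → 07:06 UTC (Dec 18).
Add 4 hours 1 minute layover in Addis Ababa → 11:07 UTC.
Add 9 hours 35 minutes leg 2 → 20:42 UTC.
Add 3 hours and 31 minutes layover in Jakarta → 00:13 UTC (Dec 19).
Add 11 hours 55 minutes leg 3 → 12:08 UTC.
Los Angeles is UTC−8:00, so local arrival = 12:08 − 8:00 = 04:08 on Dec 19.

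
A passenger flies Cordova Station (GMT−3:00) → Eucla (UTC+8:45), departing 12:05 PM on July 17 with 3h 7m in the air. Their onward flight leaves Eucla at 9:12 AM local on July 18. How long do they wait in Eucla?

Convert departure to UTC: 12:05 PM + 3:00 = 3:05 PM UTC on Jul 17.
Add 3 hours 7 minutes flight time → 6:12 PM UTC.
Eucla is UTC+8:45, so local arrival = 6:12 PM + 8:45 = 2:57 AM on Jul 18.
Layover = 9:12 AM − 2:57 AM = 6 hours 15 minutes.

6 hours 15 minutes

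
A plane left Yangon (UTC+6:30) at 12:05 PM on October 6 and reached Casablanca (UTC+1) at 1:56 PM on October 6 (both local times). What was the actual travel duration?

7 hours 21 minutes

Casablanca is 5:30 behind Yangon.
Clock-face elapsed time (ignoring zones) is 1 hour 51 minutes.
Actual elapsed = 1 hour 51 minutes + 5:30 = 7 hours 21 minutes.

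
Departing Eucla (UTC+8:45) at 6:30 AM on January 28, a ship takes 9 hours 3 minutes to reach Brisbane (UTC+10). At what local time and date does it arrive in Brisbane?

Brisbane is 1:15 ahead of Eucla.
After 9 hours and 3 minutes it is 3:33 PM in Eucla.
Shift by the zone difference: 3:33 PM + 1:15 = 4:48 PM on Jan 28 in Brisbane.

4:48 PM on Jan 28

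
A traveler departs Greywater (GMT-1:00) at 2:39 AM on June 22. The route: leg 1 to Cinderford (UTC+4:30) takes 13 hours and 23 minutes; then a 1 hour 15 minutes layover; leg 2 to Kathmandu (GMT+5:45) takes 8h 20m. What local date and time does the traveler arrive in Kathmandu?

Convert departure to UTC: 2:39 AM + 1:00 = 3:39 AM UTC on Jun 22.
Add 13 hours and 23 minutes leg 1 → 5:02 PM UTC.
Add 1 hour and 15 minutes layover in Cinderford → 6:17 PM UTC.
Add 8 hours 20 minutes leg 2 → 2:37 AM UTC (Jun 23).
Kathmandu is UTC+5:45, so local arrival = 2:37 AM + 5:45 = 8:22 AM on Jun 23.

8:22 AM on Jun 23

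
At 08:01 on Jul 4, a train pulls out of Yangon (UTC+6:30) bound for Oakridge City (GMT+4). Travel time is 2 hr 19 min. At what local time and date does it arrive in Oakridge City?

Convert departure to UTC: 08:01 − 6:30 = 01:31 UTC on Jul 4.
Add 2 hours and 19 minutes travel time → 03:50 UTC.
Oakridge City is UTC+4:00, so local arrival = 03:50 + 4:00 = 07:50 on Jul 4.

07:50 on July 4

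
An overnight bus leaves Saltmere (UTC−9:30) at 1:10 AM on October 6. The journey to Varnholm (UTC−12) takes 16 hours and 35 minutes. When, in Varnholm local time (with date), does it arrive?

3:15 PM on Oct 6

Varnholm is 2:30 behind Saltmere.
After 16 hours 35 minutes it is 5:45 PM in Saltmere.
Shift by the zone difference: 5:45 PM − 2:30 = 3:15 PM on Oct 6 in Varnholm.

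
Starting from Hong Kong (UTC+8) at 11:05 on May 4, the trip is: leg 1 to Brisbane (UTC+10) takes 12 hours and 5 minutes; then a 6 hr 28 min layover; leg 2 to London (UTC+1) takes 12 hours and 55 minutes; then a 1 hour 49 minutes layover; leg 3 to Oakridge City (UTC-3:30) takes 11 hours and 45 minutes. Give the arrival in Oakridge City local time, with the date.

20:37 on May 5

Convert departure to UTC: 11:05 − 8:00 = 03:05 UTC on May 4.
Add 12 hours and 5 minutes leg 1 → 15:10 UTC.
Add 6 hours 28 minutes layover in Brisbane → 21:38 UTC.
Add 12 hours 55 minutes leg 2 → 10:33 UTC (May 5).
Add 1 hour 49 minutes layover in London → 12:22 UTC.
Add 11 hours and 45 minutes leg 3 → 00:07 UTC (May 6).
Oakridge City is UTC−3:30, so local arrival = 00:07 − 3:30 = 20:37 on May 5.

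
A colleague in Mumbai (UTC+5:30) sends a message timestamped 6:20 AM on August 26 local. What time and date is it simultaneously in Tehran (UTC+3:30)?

In UTC: 6:20 AM − 5:30 = 12:50 AM on Aug 26.
Tehran is UTC+3:30: 12:50 AM + 3:30 = 4:20 AM on Aug 26.

4:20 AM on August 26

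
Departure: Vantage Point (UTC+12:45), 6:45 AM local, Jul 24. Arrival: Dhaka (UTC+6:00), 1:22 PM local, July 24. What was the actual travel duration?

13 hours 22 minutes

Departure in UTC: 6:45 AM − 12:45 = 6:00 PM on Jul 23.
Arrival in UTC: 1:22 PM − 6:00 = 7:22 AM on Jul 24.
Elapsed = 7:22 AM − 6:00 PM (+1 day) = 13 hours 22 minutes.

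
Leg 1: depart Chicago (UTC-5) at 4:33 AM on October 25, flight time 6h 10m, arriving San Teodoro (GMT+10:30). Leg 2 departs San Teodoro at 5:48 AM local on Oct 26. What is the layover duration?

Convert departure to UTC: 4:33 AM + 5:00 = 9:33 AM UTC on Oct 25.
Add 6 hours and 10 minutes flight time → 3:43 PM UTC.
San Teodoro is UTC+10:30, so local arrival = 3:43 PM + 10:30 = 2:13 AM on Oct 26.
Layover = 5:48 AM − 2:13 AM = 3 hours 35 minutes.

3 hours 35 minutes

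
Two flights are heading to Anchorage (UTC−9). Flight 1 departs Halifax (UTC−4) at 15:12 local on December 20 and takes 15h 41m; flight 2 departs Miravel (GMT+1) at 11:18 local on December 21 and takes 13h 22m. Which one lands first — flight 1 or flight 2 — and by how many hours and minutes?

the first, by 12 hours 47 minutes

Flight 1 in UTC: 15:12 + 4:00 = 19:12 on Dec 20.
+15 hours and 41 minutes → arrive 10:53 UTC on Dec 21.
Flight 2 in UTC: 11:18 − 1:00 = 10:18 on Dec 21.
+13 hours and 22 minutes → arrive 23:40 UTC on Dec 21.
Flight 1 lands earlier by 12 hours 47 minutes.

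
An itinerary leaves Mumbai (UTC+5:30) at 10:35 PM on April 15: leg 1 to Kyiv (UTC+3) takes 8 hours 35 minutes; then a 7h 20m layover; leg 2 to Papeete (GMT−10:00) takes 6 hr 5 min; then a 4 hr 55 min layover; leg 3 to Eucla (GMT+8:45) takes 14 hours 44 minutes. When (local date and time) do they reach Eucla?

7:29 PM on Apr 17

Convert departure to UTC: 10:35 PM − 5:30 = 5:05 PM UTC on Apr 15.
Add 8 hours and 35 minutes leg 1 → 1:40 AM UTC (Apr 16).
Add 7 hours and 20 minutes layover in Kyiv → 9:00 AM UTC.
Add 6 hours and 5 minutes leg 2 → 3:05 PM UTC.
Add 4 hours 55 minutes layover in Papeete → 8:00 PM UTC.
Add 14 hours 44 minutes leg 3 → 10:44 AM UTC (Apr 17).
Eucla is UTC+8:45, so local arrival = 10:44 AM + 8:45 = 7:29 PM on Apr 17.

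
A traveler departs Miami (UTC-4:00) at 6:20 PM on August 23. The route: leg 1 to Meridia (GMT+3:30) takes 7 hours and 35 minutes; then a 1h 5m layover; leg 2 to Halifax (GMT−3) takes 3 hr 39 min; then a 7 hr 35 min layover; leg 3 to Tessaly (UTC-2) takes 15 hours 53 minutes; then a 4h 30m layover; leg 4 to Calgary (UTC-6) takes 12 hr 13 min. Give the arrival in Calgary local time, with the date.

Convert departure to UTC: 6:20 PM + 4:00 = 10:20 PM UTC on Aug 23.
Add 7 hours and 35 minutes leg 1 → 5:55 AM UTC (Aug 24).
Add 1 hour 5 minutes layover in Meridia → 7:00 AM UTC.
Add 3 hours and 39 minutes leg 2 → 10:39 AM UTC.
Add 7 hours 35 minutes layover in Halifax → 6:14 PM UTC.
Add 15 hours and 53 minutes leg 3 → 10:07 AM UTC (Aug 25).
Add 4 hours and 30 minutes layover in Tessaly → 2:37 PM UTC.
Add 12 hours 13 minutes leg 4 → 2:50 AM UTC (Aug 26).
Calgary is UTC−6:00, so local arrival = 2:50 AM − 6:00 = 8:50 PM on Aug 25.

8:50 PM on August 25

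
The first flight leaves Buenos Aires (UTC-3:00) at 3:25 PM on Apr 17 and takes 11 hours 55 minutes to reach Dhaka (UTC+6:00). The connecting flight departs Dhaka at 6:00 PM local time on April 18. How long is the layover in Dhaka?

5 hours 40 minutes

Convert departure to UTC: 3:25 PM + 3:00 = 6:25 PM UTC on Apr 17.
Add 11 hours and 55 minutes flight time → 6:20 AM UTC (Apr 18).
Dhaka is UTC+6:00, so local arrival = 6:20 AM + 6:00 = 12:20 PM on Apr 18.
Layover = 6:00 PM − 12:20 PM = 5 hours 40 minutes.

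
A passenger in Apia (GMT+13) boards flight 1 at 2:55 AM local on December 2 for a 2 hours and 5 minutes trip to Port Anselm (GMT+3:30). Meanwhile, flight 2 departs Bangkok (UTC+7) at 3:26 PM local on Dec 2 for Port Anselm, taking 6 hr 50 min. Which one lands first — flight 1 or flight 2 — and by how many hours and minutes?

Flight 1 in UTC: 2:55 AM − 13:00 = 1:55 PM on Dec 1.
+2 hours and 5 minutes → arrive 4:00 PM UTC on Dec 1.
Flight 2 in UTC: 3:26 PM − 7:00 = 8:26 AM on Dec 2.
+6 hours and 50 minutes → arrive 3:16 PM UTC on Dec 2.
Flight 1 lands earlier by 23 hours 16 minutes.

the first, by 23 hours 16 minutes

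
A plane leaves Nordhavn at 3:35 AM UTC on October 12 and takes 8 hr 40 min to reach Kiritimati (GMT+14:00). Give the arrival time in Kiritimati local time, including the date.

Departure is given in UTC: 3:35 AM on Oct 12.
Add 8 hours 40 minutes → 12:15 PM UTC.
Kiritimati is UTC+14:00: 12:15 PM + 14:00 = 2:15 AM on Oct 13.

2:15 AM on October 13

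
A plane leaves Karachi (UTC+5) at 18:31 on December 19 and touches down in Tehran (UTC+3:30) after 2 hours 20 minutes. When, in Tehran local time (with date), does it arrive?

Convert departure to UTC: 18:31 − 5:00 = 13:31 UTC on Dec 19.
Add 2 hours 20 minutes travel time → 15:51 UTC.
Tehran is UTC+3:30, so local arrival = 15:51 + 3:30 = 19:21 on Dec 19.

19:21 on December 19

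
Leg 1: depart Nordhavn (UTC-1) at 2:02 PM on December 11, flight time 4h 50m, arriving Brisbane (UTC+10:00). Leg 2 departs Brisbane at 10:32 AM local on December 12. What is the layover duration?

Convert departure to UTC: 2:02 PM + 1:00 = 3:02 PM UTC on Dec 11.
Add 4 hours 50 minutes flight time → 7:52 PM UTC.
Brisbane is UTC+10:00, so local arrival = 7:52 PM + 10:00 = 5:52 AM on Dec 12.
Layover = 10:32 AM − 5:52 AM = 4 hours 40 minutes.

4 hours 40 minutes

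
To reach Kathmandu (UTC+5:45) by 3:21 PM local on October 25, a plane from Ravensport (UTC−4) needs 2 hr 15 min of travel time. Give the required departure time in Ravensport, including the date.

3:21 AM on October 25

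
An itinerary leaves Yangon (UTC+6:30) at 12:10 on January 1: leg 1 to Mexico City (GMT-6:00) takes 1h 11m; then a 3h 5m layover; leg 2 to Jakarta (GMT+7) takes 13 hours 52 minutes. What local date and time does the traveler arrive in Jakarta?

Convert departure to UTC: 12:10 − 6:30 = 05:40 UTC on Jan 1.
Add 1 hour and 11 minutes leg 1 → 06:51 UTC.
Add 3 hours and 5 minutes layover in Mexico City → 09:56 UTC.
Add 13 hours and 52 minutes leg 2 → 23:48 UTC.
Jakarta is UTC+7:00, so local arrival = 23:48 + 7:00 = 06:48 on Jan 2.

06:48 on January 2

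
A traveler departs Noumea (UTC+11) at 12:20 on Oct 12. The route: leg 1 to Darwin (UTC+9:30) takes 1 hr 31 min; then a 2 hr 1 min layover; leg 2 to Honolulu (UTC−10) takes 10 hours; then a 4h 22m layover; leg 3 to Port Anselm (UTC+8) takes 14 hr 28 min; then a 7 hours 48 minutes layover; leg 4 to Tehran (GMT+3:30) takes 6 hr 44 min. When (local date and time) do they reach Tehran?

Convert departure to UTC: 12:20 − 11:00 = 01:20 UTC on Oct 12.
Add 1 hour and 31 minutes leg 1 → 02:51 UTC.
Add 2 hours 1 minute layover in Darwin → 04:52 UTC.
Add 10 hours leg 2 → 14:52 UTC.
Add 4 hours and 22 minutes layover in Honolulu → 19:14 UTC.
Add 14 hours and 28 minutes leg 3 → 09:42 UTC (Oct 13).
Add 7 hours and 48 minutes layover in Port Anselm → 17:30 UTC.
Add 6 hours and 44 minutes leg 4 → 00:14 UTC (Oct 14).
Tehran is UTC+3:30, so local arrival = 00:14 + 3:30 = 03:44 on Oct 14.

03:44 on October 14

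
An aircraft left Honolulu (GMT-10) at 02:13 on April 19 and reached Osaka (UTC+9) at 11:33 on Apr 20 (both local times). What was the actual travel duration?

14 hours 20 minutes

Departure in UTC: 02:13 + 10:00 = 12:13 on Apr 19.
Arrival in UTC: 11:33 − 9:00 = 02:33 on Apr 20.
Elapsed = 02:33 − 12:13 (+1 day) = 14 hours 20 minutes.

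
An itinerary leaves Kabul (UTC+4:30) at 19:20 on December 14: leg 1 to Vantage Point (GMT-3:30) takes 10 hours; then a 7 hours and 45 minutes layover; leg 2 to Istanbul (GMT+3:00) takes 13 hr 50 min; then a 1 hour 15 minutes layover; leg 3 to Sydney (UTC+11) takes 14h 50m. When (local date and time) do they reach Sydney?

01:30 on December 17

Convert departure to UTC: 19:20 − 4:30 = 14:50 UTC on Dec 14.
Add 10 hours leg 1 → 00:50 UTC (Dec 15).
Add 7 hours 45 minutes layover in Vantage Point → 08:35 UTC.
Add 13 hours and 50 minutes leg 2 → 22:25 UTC.
Add 1 hour 15 minutes layover in Istanbul → 23:40 UTC.
Add 14 hours 50 minutes leg 3 → 14:30 UTC (Dec 16).
Sydney is UTC+11:00, so local arrival = 14:30 + 11:00 = 01:30 on Dec 17.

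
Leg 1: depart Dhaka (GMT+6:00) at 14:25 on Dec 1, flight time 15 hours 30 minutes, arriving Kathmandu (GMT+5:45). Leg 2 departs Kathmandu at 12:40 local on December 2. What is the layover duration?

7 hours

Convert departure to UTC: 14:25 − 6:00 = 08:25 UTC on Dec 1.
Add 15 hours and 30 minutes flight time → 23:55 UTC.
Kathmandu is UTC+5:45, so local arrival = 23:55 + 5:45 = 05:40 on Dec 2.
Layover = 12:40 − 05:40 = 7 hours.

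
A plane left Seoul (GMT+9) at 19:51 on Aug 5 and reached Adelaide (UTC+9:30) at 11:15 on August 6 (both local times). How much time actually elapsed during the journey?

Departure in UTC: 19:51 − 9:00 = 10:51 on Aug 5.
Arrival in UTC: 11:15 − 9:30 = 01:45 on Aug 6.
Elapsed = 01:45 − 10:51 (+1 day) = 14 hours 54 minutes.

14 hours 54 minutes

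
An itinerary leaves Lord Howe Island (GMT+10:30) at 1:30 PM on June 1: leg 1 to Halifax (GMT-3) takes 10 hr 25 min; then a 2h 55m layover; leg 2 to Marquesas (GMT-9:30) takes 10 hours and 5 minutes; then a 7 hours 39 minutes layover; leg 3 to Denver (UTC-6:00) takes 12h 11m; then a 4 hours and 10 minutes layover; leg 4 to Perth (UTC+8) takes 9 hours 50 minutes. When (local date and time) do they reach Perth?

8:15 PM on Jun 3

Convert departure to UTC: 1:30 PM − 10:30 = 3:00 AM UTC on Jun 1.
Add 10 hours and 25 minutes leg 1 → 1:25 PM UTC.
Add 2 hours 55 minutes layover in Halifax → 4:20 PM UTC.
Add 10 hours 5 minutes leg 2 → 2:25 AM UTC (Jun 2).
Add 7 hours and 39 minutes layover in Marquesas → 10:04 AM UTC.
Add 12 hours 11 minutes leg 3 → 10:15 PM UTC.
Add 4 hours and 10 minutes layover in Denver → 2:25 AM UTC (Jun 3).
Add 9 hours 50 minutes leg 4 → 12:15 PM UTC.
Perth is UTC+8:00, so local arrival = 12:15 PM + 8:00 = 8:15 PM on Jun 3.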